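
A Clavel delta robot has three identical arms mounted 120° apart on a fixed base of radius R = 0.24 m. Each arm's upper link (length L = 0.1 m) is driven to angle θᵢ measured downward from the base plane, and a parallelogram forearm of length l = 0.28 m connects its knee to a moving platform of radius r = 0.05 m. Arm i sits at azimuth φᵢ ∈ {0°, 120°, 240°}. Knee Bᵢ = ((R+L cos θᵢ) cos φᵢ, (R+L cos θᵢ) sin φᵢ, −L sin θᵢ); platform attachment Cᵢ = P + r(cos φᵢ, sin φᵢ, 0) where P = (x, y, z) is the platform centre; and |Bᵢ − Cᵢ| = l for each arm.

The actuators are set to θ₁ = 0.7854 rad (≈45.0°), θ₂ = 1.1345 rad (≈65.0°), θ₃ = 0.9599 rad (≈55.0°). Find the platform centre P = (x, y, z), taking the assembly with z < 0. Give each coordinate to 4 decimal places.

φ1=0.0°: virtual centre (0.2607, 0.0000, -0.0707), radius l
arm 2 at φ=120.0°: ρ2 = 0.2323;  centre 2 = (-0.1161, 0.2011, -0.0906)
centre 3 = (0.2474·cos240.0°, 0.2474·sin240.0°, -0.0819) = (-0.1237, -0.2142, -0.0819)
subtract pairs → two planes through P
[-0.7537 0.4023 -0.0398]·P = -0.0108;  [-0.7688 -0.4284 -0.0224]·P = -0.0051
Cramer: x(z) = 0.0106-0.0413z;  y(z) = -0.0071+0.0217z
quadratic in z: (1.0022)z²+(0.1618)z+(-0.0108)=0, √Δ=0.2633 → z ∈ {-0.2121, 0.0507}; z = -0.2121 (taking z<0)
x = 0.0193, y = -0.0117

(0.0193, -0.0117, -0.2121)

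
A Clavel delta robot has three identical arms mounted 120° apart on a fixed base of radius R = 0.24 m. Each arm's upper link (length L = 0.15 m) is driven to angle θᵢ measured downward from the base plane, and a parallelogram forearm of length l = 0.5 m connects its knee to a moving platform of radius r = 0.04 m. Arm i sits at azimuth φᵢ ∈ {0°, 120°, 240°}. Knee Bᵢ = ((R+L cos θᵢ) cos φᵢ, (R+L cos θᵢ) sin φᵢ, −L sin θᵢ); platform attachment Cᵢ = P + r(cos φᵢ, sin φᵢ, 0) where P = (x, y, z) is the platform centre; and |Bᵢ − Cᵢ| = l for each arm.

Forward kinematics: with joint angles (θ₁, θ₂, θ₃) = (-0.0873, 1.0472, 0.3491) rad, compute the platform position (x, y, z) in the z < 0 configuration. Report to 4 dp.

arm 1 at φ=0.0°: e+L cos θ1 = 0.3494;  O1 = (0.3494, 0.0000, 0.0131)
O2 = (0.2750·cos120.0°, 0.2750·sin120.0°, -0.1299) = (-0.1375, 0.2382, -0.1299)
O3 = (0.3410·cos240.0°, 0.3410·sin240.0°, -0.0513) = (-0.1705, -0.2953, -0.0513)
|O₂|²−|O₁|² = -0.0298;  |O₃|²−|O₁|² = -0.0034
plane₁₂: -0.9739x+0.4763y+-0.2860z = -0.0298
Cramer: x(z) = 0.0179-0.2151z;  y(z) = -0.0258+0.1606z
sphere 1 gives Az²+Bz+C=0 with A=1.0721, B=0.1081, C=-0.1393;  B²−4AC=0.6089;  roots -0.4144, 0.3135;  negative root z = -0.4144
x = 0.1071, y = -0.0924

(0.1071, -0.0924, -0.4144)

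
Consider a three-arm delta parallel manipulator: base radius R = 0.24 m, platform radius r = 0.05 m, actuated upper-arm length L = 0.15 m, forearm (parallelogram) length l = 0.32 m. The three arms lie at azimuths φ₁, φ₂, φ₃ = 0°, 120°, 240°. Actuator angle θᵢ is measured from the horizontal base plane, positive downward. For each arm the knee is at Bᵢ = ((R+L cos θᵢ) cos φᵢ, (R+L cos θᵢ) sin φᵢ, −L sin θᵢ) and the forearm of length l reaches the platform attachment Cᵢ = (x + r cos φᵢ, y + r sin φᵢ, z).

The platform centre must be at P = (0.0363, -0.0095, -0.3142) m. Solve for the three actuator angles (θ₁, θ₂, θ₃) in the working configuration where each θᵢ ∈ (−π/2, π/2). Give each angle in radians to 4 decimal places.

θ₁ = 0.8723, θ₂ = 1.2215, θ₃ = 1.1347

φ1=0.0° → target in arm frame (0.0363, -0.0095)
  A=0.1537, B=-0.3142, C=(l²−L²−A²−y'²−z²)/(2L)=-0.1418
  √(A²+B²)=0.3498;  θ1 = -1.1158+1.9882 ≈ 0.8723
rotate P by −φ2: (-0.0264, -0.0267, -0.3142)
  A=0.2164, B=-0.3142, C=(l²−L²−A²−y'²−z²)/(2L)=-0.2212
  γ=atan2(-0.3142,0.2164)=-0.9677;  ψ=arccos(-0.5798)=2.1892;  θ2=γ+ψ≈1.2215
arm 3 (φ=240.0°): x'=-0.0099, y'=0.0362
  e−x'=0.1999;  (l²−L²−(e−x')²−y'²−z²)/2L = -0.2003
  √(A²+B²)=0.3724;  θ3 = -1.0041+2.1388 ≈ 1.1347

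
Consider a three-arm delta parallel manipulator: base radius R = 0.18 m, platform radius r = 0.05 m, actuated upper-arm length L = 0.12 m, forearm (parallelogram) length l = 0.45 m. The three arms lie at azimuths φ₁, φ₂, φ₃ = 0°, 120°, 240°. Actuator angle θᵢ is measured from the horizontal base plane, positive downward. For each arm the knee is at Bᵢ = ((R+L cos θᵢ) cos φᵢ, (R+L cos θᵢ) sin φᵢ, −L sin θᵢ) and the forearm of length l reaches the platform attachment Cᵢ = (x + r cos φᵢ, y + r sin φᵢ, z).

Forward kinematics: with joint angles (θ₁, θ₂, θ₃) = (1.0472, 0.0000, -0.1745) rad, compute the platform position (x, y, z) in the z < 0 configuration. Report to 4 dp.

arm 1 at φ=0.0°: (R−r)+L cos θ1 = 0.1900;  S1 = (0.1900, 0.0000, -0.1039)
arm 2 at φ=120.0°: (R−r)+L cos θ2 = 0.2500;  S2 = (-0.1250, 0.2165, 0.0000)
arm 3 at φ=240.0°: (R−r)+L cos θ3 = 0.2482;  S3 = (-0.1241, -0.2149, 0.0208)
|S₂|²−|S₁|² = 0.0156;  |S₃|²−|S₁|² = 0.0151
plane₁₂: -0.6300x+0.4330y+0.2078z = 0.0156
det = 0.5428;  x = -0.0244+0.3636z,  y = 0.0005+0.0491z
into |P−S₁|² = l²: 1.1346z² + 0.0520z + -0.1457 = 0;  Δ = 0.6641;  z = -0.3820 or 0.3362 → z<0 root = -0.3820
x = -0.1633, y = -0.0182

(-0.1633, -0.0182, -0.3820)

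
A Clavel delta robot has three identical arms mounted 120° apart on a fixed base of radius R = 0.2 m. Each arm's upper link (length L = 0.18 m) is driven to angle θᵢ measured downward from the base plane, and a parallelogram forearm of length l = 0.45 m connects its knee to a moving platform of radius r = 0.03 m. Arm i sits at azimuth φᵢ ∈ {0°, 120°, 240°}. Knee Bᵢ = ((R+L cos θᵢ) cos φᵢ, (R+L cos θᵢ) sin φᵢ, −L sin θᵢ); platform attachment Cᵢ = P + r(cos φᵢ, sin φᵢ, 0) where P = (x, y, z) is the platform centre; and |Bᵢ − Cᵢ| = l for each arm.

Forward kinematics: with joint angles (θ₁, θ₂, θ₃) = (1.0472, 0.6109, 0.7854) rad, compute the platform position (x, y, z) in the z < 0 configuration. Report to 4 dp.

(-0.0647, 0.0263, -0.4663)

φ1=0.0°: virtual centre (0.2600, 0.0000, -0.1559), radius l
O2 = (0.3174·cos120.0°, 0.3174·sin120.0°, -0.1032) = (-0.1587, 0.2749, -0.1032)
O3 = (0.2973·cos240.0°, 0.2973·sin240.0°, -0.1273) = (-0.1486, -0.2575, -0.1273)
|O₂|²−|O₁|² = 0.0195;  |O₃|²−|O₁|² = 0.0127
plane₁₂: -0.8374x+0.5498y+0.1053z = 0.0195
det = 0.8806;  x = -0.0193+0.0973z,  y = 0.0061+-0.0433z
sphere 1 gives Az²+Bz+C=0 with A=1.0113, B=0.2569, C=-0.1001;  B²−4AC=0.4711;  roots -0.4663, 0.2123;  negative root z = -0.4663
x = -0.0647, y = 0.0263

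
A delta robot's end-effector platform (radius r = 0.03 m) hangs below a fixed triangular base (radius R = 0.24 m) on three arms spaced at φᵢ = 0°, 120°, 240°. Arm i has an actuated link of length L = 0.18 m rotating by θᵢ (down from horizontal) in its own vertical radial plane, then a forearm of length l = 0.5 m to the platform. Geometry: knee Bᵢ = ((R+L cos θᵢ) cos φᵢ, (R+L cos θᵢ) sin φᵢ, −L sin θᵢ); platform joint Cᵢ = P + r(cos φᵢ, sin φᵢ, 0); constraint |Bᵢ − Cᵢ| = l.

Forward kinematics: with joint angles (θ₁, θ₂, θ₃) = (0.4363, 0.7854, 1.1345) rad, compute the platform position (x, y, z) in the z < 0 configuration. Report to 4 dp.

(0.0901, 0.0564, -0.4844)

φ1=0.0°: virtual centre (0.3731, 0.0000, -0.0761), radius l
centre 2 = (0.3373·cos120.0°, 0.3373·sin120.0°, -0.1273) = (-0.1686, 0.2921, -0.1273)
centre 3 = (0.2861·cos240.0°, 0.2861·sin240.0°, -0.1631) = (-0.1430, -0.2477, -0.1631)
subtract pairs → two planes through P
plane₁₂: -1.0836x+0.5842y+-0.1024z = -0.0151
Cramer: x(z) = 0.0253-0.1338z;  y(z) = 0.0211-0.0728z
quadratic in z: (1.0232)z²+(0.2421)z+(-0.1228)=0, √Δ=0.7491 → z ∈ {-0.4844, 0.2477}; z = -0.4844 (taking z<0)
x = 0.0901, y = 0.0564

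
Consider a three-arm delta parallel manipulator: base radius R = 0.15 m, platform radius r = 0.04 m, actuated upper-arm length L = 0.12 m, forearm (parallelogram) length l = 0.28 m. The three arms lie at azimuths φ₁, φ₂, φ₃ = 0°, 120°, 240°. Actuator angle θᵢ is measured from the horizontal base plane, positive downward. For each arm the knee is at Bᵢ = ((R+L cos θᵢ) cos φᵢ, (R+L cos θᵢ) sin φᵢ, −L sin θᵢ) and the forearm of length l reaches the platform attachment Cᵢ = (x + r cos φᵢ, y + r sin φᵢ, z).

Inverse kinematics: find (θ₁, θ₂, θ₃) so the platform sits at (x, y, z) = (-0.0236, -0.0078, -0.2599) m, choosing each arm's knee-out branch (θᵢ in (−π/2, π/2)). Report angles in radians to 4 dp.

θ₁ = 0.7858, θ₂ = 0.6111, θ₃ = 0.5236

φ1=0.0° → target in arm frame (-0.0236, -0.0078)
  e−x'=0.1336;  (l²−L²−(e−x')²−y'²−z²)/2L = -0.0894
  γ=atan2(-0.2599,0.1336)=-1.0960;  ψ=arccos(-0.3060)=1.8817;  θ1=γ+ψ≈0.7858
φ2=120.0° → target in arm frame (0.0050, 0.0243)
  A cos θ + B sin θ = C:  0.1050·cos θ + -0.2599·sin θ = -0.0631
  √(A²+B²)=0.2803;  θ2 = -1.1870+1.7980 ≈ 0.6111
rotate P by −φ3: (0.0186, -0.0165, -0.2599)
  e−x'=0.0914;  (l²−L²−(e−x')²−y'²−z²)/2L = -0.0508
  γ=atan2(-0.2599,0.0914)=-1.2325;  ψ=arccos(-0.1843)=1.7561;  θ3=γ+ψ≈0.5236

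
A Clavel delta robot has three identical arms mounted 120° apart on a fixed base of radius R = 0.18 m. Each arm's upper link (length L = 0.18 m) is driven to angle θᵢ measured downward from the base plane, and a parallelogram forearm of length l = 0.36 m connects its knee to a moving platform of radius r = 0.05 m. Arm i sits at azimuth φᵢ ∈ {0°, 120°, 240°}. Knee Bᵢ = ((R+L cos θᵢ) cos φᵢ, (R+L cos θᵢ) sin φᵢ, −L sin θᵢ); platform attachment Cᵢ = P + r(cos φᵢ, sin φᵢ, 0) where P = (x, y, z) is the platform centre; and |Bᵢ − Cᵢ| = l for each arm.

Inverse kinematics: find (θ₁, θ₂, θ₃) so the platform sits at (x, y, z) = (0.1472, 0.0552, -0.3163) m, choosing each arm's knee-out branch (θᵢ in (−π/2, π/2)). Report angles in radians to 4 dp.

θ₁ = 0.0000, θ₂ = 0.8726, θ₃ = 1.2216

arm 1 (φ=0.0°): x'=0.1472, y'=0.0552
  e−x'=-0.0172;  (l²−L²−(e−x')²−y'²−z²)/2L = -0.0172
  θ1 = atan2(B,A) + arccos(C/0.3168) = 0.0000
rotate P by −φ2: (-0.0258, -0.1551, -0.3163)
  A=0.1558, B=-0.3163, C=(l²−L²−A²−y'²−z²)/(2L)=-0.1421
  √(A²+B²)=0.3526;  θ2 = -1.1131+1.9857 ≈ 0.8726
φ3=240.0° → target in arm frame (-0.1214, 0.0999)
  A cos θ + B sin θ = C:  0.2514·cos θ + -0.3163·sin θ = -0.2112
  √(A²+B²)=0.4040;  θ3 = -0.8992+2.1208 ≈ 1.2216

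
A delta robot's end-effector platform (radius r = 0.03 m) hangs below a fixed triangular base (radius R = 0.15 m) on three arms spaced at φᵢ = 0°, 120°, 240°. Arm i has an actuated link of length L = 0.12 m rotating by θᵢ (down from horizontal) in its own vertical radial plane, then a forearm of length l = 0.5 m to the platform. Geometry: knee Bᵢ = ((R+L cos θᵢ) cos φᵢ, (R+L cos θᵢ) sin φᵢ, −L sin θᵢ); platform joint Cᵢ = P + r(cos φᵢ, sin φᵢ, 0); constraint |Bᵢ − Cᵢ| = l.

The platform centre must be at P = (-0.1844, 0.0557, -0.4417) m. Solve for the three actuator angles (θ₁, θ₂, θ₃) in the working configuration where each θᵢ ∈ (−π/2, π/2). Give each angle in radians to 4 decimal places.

θ₁ = 1.0471, θ₂ = -0.2618, θ₃ = 0.1747

φ1=0.0° → target in arm frame (-0.1844, 0.0557)
  e−x'=0.3044;  (l²−L²−(e−x')²−y'²−z²)/2L = -0.2303
  √(A²+B²)=0.5364;  θ1 = -0.9674+2.0144 ≈ 1.0471
rotate P by −φ2: (0.1404, 0.1318, -0.4417)
  A=-0.0204, B=-0.4417, C=(l²−L²−A²−y'²−z²)/(2L)=0.0946
  γ=atan2(-0.4417,-0.0204)=-1.6170;  ψ=arccos(0.2139)=1.3552;  θ2=γ+ψ≈-0.2618
arm 3 (φ=240.0°): x'=0.0440, y'=-0.1875
  A=0.0760, B=-0.4417, C=(l²−L²−A²−y'²−z²)/(2L)=-0.0019
  √(A²+B²)=0.4482;  θ3 = -1.4003+1.5750 ≈ 0.1747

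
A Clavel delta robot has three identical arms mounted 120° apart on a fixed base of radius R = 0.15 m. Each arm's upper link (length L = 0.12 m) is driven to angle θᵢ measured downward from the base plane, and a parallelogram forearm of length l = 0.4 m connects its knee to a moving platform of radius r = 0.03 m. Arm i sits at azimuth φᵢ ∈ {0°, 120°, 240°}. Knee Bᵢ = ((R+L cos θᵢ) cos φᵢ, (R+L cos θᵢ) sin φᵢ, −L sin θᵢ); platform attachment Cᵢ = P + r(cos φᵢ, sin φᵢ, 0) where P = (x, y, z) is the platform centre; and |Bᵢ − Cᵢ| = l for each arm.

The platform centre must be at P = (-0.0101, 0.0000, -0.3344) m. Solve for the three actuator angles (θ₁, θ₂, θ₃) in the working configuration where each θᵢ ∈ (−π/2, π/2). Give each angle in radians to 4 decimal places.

rotate P by −φ1: (-0.0101, 0.0000, -0.3344)
  e−x'=0.1301;  (l²−L²−(e−x')²−y'²−z²)/2L = 0.0702
  θ1 = atan2(B,A) + arccos(C/0.3588) = 0.1741
φ2=120.0° → target in arm frame (0.0050, 0.0087)
  e−x'=0.1149;  (l²−L²−(e−x')²−y'²−z²)/2L = 0.0854
  γ=atan2(-0.3344,0.1149)=-1.2397;  ψ=arccos(0.2414)=1.3270;  θ2=γ+ψ≈0.0873
arm 3 (φ=240.0°): x'=0.0051, y'=-0.0087
  e−x'=0.1149;  (l²−L²−(e−x')²−y'²−z²)/2L = 0.0854
  θ3 = atan2(B,A) + arccos(C/0.3536) = 0.0873

θ₁ = 0.1741, θ₂ = 0.0873, θ₃ = 0.0873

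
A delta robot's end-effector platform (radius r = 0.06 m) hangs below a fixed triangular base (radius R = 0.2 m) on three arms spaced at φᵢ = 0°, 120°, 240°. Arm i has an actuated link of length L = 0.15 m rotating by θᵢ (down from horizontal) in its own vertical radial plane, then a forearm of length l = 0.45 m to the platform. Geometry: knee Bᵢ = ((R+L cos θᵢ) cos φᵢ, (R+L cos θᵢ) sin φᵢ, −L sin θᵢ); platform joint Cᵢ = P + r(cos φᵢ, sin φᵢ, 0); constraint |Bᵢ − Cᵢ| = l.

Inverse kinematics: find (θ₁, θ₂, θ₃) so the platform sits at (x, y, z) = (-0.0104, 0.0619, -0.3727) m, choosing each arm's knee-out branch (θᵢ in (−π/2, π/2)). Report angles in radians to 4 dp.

θ₁ = 0.2618, θ₂ = -0.0874, θ₃ = 0.4361

φ1=0.0° → target in arm frame (-0.0104, 0.0619)
  A cos θ + B sin θ = C:  0.1504·cos θ + -0.3727·sin θ = 0.0488
  √(A²+B²)=0.4019;  θ1 = -1.1872+1.4490 ≈ 0.2618
φ2=120.0° → target in arm frame (0.0588, -0.0219)
  A cos θ + B sin θ = C:  0.0812·cos θ + -0.3727·sin θ = 0.1134
  θ2 = atan2(B,A) + arccos(C/0.3814) = -0.0874
φ3=240.0° → target in arm frame (-0.0484, -0.0400)
  A cos θ + B sin θ = C:  0.1884·cos θ + -0.3727·sin θ = 0.0133
  θ3 = atan2(B,A) + arccos(C/0.4176) = 0.4361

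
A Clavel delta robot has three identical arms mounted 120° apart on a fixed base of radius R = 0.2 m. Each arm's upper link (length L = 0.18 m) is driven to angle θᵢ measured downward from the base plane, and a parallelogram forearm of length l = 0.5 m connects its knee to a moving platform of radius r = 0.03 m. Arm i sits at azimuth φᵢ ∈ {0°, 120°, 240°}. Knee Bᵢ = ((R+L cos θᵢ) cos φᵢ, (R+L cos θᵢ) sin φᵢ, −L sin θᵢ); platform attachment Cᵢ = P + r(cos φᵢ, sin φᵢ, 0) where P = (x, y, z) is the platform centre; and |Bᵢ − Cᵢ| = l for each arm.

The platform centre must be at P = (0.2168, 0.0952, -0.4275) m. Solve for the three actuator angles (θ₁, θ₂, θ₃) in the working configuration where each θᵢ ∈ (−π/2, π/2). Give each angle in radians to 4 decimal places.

θ₁ = -0.2620, θ₂ = 0.7854, θ₃ = 1.3088

arm 1 (φ=0.0°): x'=0.2168, y'=0.0952
  e−x'=-0.0468;  (l²−L²−(e−x')²−y'²−z²)/2L = 0.0655
  θ1 = atan2(B,A) + arccos(C/0.4301) = -0.2620
rotate P by −φ2: (-0.0260, -0.2354, -0.4275)
  e−x'=0.1960;  (l²−L²−(e−x')²−y'²−z²)/2L = -0.1637
  γ=atan2(-0.4275,0.1960)=-1.1410;  ψ=arccos(-0.3482)=1.9264;  θ2=γ+ψ≈0.7854
rotate P by −φ3: (-0.1908, 0.1402, -0.4275)
  A=0.3608, B=-0.4275, C=(l²−L²−A²−y'²−z²)/(2L)=-0.3195
  θ3 = atan2(B,A) + arccos(C/0.5594) = 1.3088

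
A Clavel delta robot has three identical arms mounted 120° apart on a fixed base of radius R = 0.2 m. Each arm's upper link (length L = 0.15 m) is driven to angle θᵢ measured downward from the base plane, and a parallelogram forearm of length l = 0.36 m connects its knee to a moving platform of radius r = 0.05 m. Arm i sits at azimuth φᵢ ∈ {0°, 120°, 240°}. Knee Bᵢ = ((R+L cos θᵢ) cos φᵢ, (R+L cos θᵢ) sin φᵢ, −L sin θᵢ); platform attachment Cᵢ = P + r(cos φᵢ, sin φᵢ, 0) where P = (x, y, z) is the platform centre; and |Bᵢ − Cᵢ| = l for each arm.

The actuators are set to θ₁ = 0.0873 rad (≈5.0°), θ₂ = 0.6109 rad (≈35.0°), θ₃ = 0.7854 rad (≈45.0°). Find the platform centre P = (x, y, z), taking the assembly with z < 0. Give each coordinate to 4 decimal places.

arm 1 at φ=0.0°: e+L cos θ1 = 0.2994;  centre 1 = (0.2994, 0.0000, -0.0131)
centre 2 = (0.2729·cos120.0°, 0.2729·sin120.0°, -0.0860) = (-0.1364, 0.2363, -0.0860)
arm 3 at φ=240.0°: e+L cos θ3 = 0.2561;  centre 3 = (-0.1280, -0.2218, -0.1061)
|centre ₂|²−|centre ₁|² = -0.0080;  |centre ₃|²−|centre ₁|² = -0.0130
[-0.8717 0.4726 -0.1459]·P = -0.0080;  [-0.8549 -0.4435 -0.1860]·P = -0.0130
Cramer: x(z) = 0.0122-0.1930z;  y(z) = 0.0057-0.0473z
quadratic in z: (1.0395)z²+(0.1365)z+(-0.0469)=0, √Δ=0.4623 → z ∈ {-0.2880, 0.1567}; z = -0.2880 (taking z<0)
x = 0.0678, y = 0.0193

(0.0678, 0.0193, -0.2880)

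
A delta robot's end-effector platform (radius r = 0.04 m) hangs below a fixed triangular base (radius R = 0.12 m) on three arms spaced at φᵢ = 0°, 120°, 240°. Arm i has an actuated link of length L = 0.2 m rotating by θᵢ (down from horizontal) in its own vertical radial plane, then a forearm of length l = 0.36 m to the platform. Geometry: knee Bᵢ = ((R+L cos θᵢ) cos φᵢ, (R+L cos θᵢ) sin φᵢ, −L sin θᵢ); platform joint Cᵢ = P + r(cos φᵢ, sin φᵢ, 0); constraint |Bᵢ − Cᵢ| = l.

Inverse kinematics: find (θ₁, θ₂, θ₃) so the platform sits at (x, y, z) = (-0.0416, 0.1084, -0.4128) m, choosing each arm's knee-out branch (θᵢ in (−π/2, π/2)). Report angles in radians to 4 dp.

θ₁ = 0.9598, θ₂ = 0.4362, θ₃ = 1.0472

arm 1 (φ=0.0°): x'=-0.0416, y'=0.1084
  A cos θ + B sin θ = C:  0.1216·cos θ + -0.4128·sin θ = -0.2684
  γ=atan2(-0.4128,0.1216)=-1.2843;  ψ=arccos(-0.6236)=2.2441;  θ1=γ+ψ≈0.9598
rotate P by −φ2: (0.1147, -0.0182, -0.4128)
  A=-0.0347, B=-0.4128, C=(l²−L²−A²−y'²−z²)/(2L)=-0.2058
  γ=atan2(-0.4128,-0.0347)=-1.6546;  ψ=arccos(-0.4969)=2.0908;  θ2=γ+ψ≈0.4362
rotate P by −φ3: (-0.0731, -0.0902, -0.4128)
  e−x'=0.1531;  (l²−L²−(e−x')²−y'²−z²)/2L = -0.2809
  γ=atan2(-0.4128,0.1531)=-1.2157;  ψ=arccos(-0.6381)=2.2628;  θ3=γ+ψ≈1.0472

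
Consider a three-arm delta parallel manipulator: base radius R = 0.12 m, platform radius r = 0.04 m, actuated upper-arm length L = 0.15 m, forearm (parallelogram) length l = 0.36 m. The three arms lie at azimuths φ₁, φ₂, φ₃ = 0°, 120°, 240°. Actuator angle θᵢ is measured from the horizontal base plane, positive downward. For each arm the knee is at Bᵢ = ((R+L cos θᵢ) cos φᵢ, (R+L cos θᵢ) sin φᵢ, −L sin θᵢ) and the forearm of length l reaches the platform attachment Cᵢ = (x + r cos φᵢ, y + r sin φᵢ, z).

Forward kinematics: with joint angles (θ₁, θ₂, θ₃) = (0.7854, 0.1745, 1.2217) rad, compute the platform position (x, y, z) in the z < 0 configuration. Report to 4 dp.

arm 1 at φ=0.0°: (R−r)+L cos θ1 = 0.1861;  O1 = (0.1861, 0.0000, -0.1061)
φ2=120.0°: virtual centre (-0.1139, 0.1972, -0.0260), radius l
arm 3 at φ=240.0°: (R−r)+L cos θ3 = 0.1313;  O3 = (-0.0657, -0.1137, -0.1410)
|O₂|²−|O₁|² = 0.0067;  |O₃|²−|O₁|² = -0.0088
[-0.5999 0.3944 0.1600]·P = 0.0067;  [-0.5034 -0.2274 -0.0698]·P = -0.0088
det = 0.3350;  x = 0.0058+0.0265z,  y = 0.0257+-0.3655z
quadratic in z: (1.1343)z²+(0.1838)z+(-0.0852)=0, √Δ=0.6483 → z ∈ {-0.3668, 0.2048}; z = -0.3668 (taking z<0)
x = -0.0039, y = 0.1598

(-0.0039, 0.1598, -0.3668)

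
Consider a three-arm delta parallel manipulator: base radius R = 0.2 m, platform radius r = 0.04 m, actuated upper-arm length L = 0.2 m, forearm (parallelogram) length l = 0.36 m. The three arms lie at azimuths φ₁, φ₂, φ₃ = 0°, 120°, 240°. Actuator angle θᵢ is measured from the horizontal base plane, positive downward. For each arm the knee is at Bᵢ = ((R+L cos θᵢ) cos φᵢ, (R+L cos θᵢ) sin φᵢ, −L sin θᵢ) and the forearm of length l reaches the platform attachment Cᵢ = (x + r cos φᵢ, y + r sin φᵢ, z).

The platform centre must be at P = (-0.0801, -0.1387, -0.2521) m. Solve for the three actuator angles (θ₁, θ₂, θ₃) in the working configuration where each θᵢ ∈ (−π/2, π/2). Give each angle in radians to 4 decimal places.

rotate P by −φ1: (-0.0801, -0.1387, -0.2521)
  A=0.2401, B=-0.2521, C=(l²−L²−A²−y'²−z²)/(2L)=-0.1271
  θ1 = atan2(B,A) + arccos(C/0.3481) = 1.1347
arm 2 (φ=120.0°): x'=-0.0801, y'=0.1387
  A cos θ + B sin θ = C:  0.2401·cos θ + -0.2521·sin θ = -0.1271
  θ2 = atan2(B,A) + arccos(C/0.3481) = 1.1346
rotate P by −φ3: (0.1602, 0.0000, -0.2521)
  e−x'=-0.0002;  (l²−L²−(e−x')²−y'²−z²)/2L = 0.0651
  θ3 = atan2(B,A) + arccos(C/0.2521) = -0.2619

θ₁ = 1.1347, θ₂ = 1.1346, θ₃ = -0.2619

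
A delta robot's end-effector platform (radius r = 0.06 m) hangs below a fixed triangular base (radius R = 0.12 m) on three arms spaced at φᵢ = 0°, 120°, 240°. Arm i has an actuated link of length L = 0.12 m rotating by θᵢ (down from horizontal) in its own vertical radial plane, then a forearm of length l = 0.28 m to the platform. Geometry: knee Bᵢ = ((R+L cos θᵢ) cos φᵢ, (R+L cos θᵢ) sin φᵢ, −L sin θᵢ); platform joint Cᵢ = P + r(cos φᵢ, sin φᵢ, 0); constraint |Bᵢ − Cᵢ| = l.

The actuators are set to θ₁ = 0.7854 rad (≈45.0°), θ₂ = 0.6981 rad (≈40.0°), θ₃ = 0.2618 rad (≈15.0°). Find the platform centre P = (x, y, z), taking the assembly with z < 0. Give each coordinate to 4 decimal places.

(-0.0417, -0.0500, -0.2875)

O1 = (0.1449·cos0.0°, 0.1449·sin0.0°, -0.0849) = (0.1449, 0.0000, -0.0849)
arm 2 at φ=120.0°: ρ2 = 0.1519;  O2 = (-0.0760, 0.1316, -0.0771)
O3 = (0.1759·cos240.0°, 0.1759·sin240.0°, -0.0311) = (-0.0880, -0.1523, -0.0311)
|O₂|²−|O₁|² = 0.0008;  |O₃|²−|O₁|² = 0.0037
plane₁₂: -0.4416x+0.2631y+0.0154z = 0.0008
det = 0.2571;  x = -0.0048+0.1284z,  y = -0.0049+0.1569z
sphere 1 gives Az²+Bz+C=0 with A=1.0411, B=0.1297, C=-0.0488;  B²−4AC=0.2199;  roots -0.2875, 0.1629;  negative root z = -0.2875
x = -0.0417, y = -0.0500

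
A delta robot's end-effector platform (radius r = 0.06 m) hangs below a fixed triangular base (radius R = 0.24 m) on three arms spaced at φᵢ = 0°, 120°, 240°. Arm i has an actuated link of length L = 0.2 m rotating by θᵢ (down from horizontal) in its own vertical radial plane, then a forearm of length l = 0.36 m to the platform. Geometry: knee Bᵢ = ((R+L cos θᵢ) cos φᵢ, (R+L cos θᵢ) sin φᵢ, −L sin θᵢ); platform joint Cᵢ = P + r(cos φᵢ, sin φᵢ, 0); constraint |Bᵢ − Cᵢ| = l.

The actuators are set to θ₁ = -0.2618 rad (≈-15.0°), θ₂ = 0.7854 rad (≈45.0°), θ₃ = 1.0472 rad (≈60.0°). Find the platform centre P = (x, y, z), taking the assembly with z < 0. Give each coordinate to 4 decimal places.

S1 = (0.3732·cos0.0°, 0.3732·sin0.0°, 0.0518) = (0.3732, 0.0000, 0.0518)
S2 = (0.3214·cos120.0°, 0.3214·sin120.0°, -0.1414) = (-0.1607, 0.2784, -0.1414)
φ3=240.0°: virtual centre (-0.1400, -0.2425, -0.1732), radius l
|S₂|²−|S₁|² = -0.0186;  |S₃|²−|S₁|² = -0.0335
[-1.0678 0.5567 -0.3864]·P = -0.0186;  [-1.0264 -0.4850 -0.4499]·P = -0.0335
det = 1.0892;  x = 0.0254+-0.4020z,  y = 0.0153+-0.0770z
quadratic in z: (1.1675)z²+(0.1737)z+(-0.0058)=0, √Δ=0.2389 → z ∈ {-0.1767, 0.0279}; z = -0.1767 (taking z<0)
x = 0.0965, y = 0.0289

(0.0965, 0.0289, -0.1767)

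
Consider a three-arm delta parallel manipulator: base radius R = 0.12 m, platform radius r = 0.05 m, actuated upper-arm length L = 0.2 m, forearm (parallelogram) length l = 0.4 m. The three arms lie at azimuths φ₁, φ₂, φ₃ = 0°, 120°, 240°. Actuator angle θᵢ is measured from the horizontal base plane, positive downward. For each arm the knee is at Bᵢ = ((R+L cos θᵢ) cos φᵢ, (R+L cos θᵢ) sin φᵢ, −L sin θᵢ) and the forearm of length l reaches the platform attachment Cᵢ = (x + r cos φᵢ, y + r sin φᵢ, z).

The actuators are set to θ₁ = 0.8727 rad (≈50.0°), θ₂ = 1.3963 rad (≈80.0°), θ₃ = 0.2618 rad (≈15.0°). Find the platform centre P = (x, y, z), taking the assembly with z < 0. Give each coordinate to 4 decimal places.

arm 1 at φ=0.0°: (R−r)+L cos θ1 = 0.1986;  O1 = (0.1986, 0.0000, -0.1532)
φ2=120.0°: virtual centre (-0.0524, 0.0907, -0.1970), radius l
φ3=240.0°: virtual centre (-0.1316, -0.2279, -0.0518), radius l
subtract pairs → two planes through P
[-0.5018 0.1814 -0.0875]·P = -0.0131;  [-0.6603 -0.4559 0.2029]·P = 0.0090
det = 0.3485;  x = 0.0125+-0.0088z,  y = -0.0379+0.4579z
sphere 1 gives Az²+Bz+C=0 with A=1.2098, B=0.2750, C=-0.1005;  B²−4AC=0.5618;  roots -0.4234, 0.1961;  negative root z = -0.4234
x = 0.0162, y = -0.2318

(0.0162, -0.2318, -0.4234)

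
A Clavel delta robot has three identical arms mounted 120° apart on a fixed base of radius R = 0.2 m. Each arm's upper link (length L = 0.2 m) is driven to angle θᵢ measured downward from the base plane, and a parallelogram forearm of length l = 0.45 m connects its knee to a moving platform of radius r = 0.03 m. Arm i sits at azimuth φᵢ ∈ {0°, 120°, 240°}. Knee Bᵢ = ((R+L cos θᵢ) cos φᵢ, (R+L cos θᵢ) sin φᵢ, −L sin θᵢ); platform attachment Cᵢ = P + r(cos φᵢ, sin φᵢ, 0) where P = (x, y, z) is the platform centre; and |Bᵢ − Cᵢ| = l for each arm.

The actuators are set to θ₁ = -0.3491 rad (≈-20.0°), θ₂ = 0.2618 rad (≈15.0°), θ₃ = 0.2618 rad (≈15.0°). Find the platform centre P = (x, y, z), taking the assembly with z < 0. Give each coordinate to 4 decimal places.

arm 1 at φ=0.0°: (R−r)+L cos θ1 = 0.3579;  O1 = (0.3579, 0.0000, 0.0684)
arm 2 at φ=120.0°: (R−r)+L cos θ2 = 0.3632;  O2 = (-0.1816, 0.3145, -0.0518)
φ3=240.0°: virtual centre (-0.1816, -0.3145, -0.0518), radius l
|O₂|²−|O₁|² = 0.0018;  |O₃|²−|O₁|² = 0.0018
linear system: -1.0791x+0.6291y = 0.0018−-0.2403z; -1.0791x+-0.6291y = 0.0018−-0.2403z
Cramer: x(z) = -0.0017-0.2227z;  y(z) = 0.0000+0.0000z
into |P−O₁|² = l²: 1.0496z² + 0.0234z + -0.0685 = 0;  Δ = 0.2882;  z = -0.2669 or 0.2446 → z<0 root = -0.2669
x = 0.0578, y = 0.0000

(0.0578, 0.0000, -0.2669)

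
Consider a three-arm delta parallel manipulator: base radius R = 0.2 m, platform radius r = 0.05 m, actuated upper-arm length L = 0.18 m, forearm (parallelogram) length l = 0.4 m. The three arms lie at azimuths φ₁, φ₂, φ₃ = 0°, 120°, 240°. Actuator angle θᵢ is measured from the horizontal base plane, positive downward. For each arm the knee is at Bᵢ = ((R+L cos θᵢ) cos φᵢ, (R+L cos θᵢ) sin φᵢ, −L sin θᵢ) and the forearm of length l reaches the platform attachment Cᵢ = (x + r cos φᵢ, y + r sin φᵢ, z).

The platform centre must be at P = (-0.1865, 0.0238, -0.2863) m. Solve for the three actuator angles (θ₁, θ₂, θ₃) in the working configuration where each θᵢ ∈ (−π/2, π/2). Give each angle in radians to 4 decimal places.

θ₁ = 1.3087, θ₂ = -0.0873, θ₃ = 0.1741

φ1=0.0° → target in arm frame (-0.1865, 0.0238)
  e−x'=0.3365;  (l²−L²−(e−x')²−y'²−z²)/2L = -0.1894
  γ=atan2(-0.2863,0.3365)=-0.7050;  ψ=arccos(-0.4286)=2.0137;  θ1=γ+ψ≈1.3087
arm 2 (φ=120.0°): x'=0.1139, y'=0.1496
  A cos θ + B sin θ = C:  0.0361·cos θ + -0.2863·sin θ = 0.0610
  √(A²+B²)=0.2886;  θ2 = -1.4452+1.3580 ≈ -0.0873
arm 3 (φ=240.0°): x'=0.0726, y'=-0.1734
  e−x'=0.0774;  (l²−L²−(e−x')²−y'²−z²)/2L = 0.0266
  γ=atan2(-0.2863,0.0774)=-1.3069;  ψ=arccos(0.0897)=1.4810;  θ3=γ+ψ≈0.1741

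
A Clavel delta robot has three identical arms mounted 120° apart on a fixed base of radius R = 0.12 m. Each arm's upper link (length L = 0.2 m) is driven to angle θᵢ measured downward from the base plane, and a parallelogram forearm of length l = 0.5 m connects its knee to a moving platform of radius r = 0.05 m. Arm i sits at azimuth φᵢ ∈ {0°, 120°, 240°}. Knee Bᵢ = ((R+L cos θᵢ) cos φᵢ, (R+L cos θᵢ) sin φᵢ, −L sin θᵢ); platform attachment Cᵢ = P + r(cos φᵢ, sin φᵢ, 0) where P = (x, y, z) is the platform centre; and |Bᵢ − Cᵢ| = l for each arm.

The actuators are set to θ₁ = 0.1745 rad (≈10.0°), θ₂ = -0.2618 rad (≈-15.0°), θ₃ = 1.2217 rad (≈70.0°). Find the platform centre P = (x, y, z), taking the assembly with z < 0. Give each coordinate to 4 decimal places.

(0.0932, 0.3089, -0.3874)

arm 1 at φ=0.0°: e+L cos θ1 = 0.2670;  centre 1 = (0.2670, 0.0000, -0.0347)
φ2=120.0°: virtual centre (-0.1316, 0.2279, 0.0518), radius l
arm 3 at φ=240.0°: e+L cos θ3 = 0.1384;  centre 3 = (-0.0692, -0.1199, -0.1879)
|centre ₂|²−|centre ₁|² = -0.0005;  |centre ₃|²−|centre ₁|² = -0.0180
linear system: -0.7971x+0.4559y = -0.0005−0.1730z; -0.6723x+-0.2397y = -0.0180−-0.3064z
det = 0.4976;  x = 0.0167+-0.1974z,  y = 0.0281+-0.7246z
into |P−centre ₁|² = l²: 1.5640z² + 0.1275z + -0.1854 = 0;  Δ = 1.1761;  z = -0.3874 or 0.3059 → z<0 root = -0.3874
x = 0.0932, y = 0.3089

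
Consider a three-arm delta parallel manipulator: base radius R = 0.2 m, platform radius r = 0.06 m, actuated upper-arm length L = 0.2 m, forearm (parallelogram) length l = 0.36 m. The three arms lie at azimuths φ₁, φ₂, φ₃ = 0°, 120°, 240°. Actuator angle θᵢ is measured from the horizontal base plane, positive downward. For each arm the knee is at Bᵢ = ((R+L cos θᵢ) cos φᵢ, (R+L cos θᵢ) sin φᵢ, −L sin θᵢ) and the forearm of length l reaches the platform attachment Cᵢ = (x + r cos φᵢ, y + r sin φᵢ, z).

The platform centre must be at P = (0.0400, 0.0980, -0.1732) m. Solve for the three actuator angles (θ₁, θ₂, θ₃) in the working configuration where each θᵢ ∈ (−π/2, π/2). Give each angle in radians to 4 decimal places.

arm 1 (φ=0.0°): x'=0.0400, y'=0.0980
  A=0.1000, B=-0.1732, C=(l²−L²−A²−y'²−z²)/(2L)=0.1000
  √(A²+B²)=0.2000;  θ1 = -1.0472+1.0472 ≈ 0.0000
rotate P by −φ2: (0.0649, -0.0836, -0.1732)
  e−x'=0.0751;  (l²−L²−(e−x')²−y'²−z²)/2L = 0.1174
  √(A²+B²)=0.1888;  θ2 = -1.1615+0.8997 ≈ -0.2618
rotate P by −φ3: (-0.1049, -0.0144, -0.1732)
  A cos θ + B sin θ = C:  0.2449·cos θ + -0.1732·sin θ = -0.0014
  √(A²+B²)=0.2999;  θ3 = -0.6156+1.5755 ≈ 0.9599

θ₁ = 0.0000, θ₂ = -0.2618, θ₃ = 0.9599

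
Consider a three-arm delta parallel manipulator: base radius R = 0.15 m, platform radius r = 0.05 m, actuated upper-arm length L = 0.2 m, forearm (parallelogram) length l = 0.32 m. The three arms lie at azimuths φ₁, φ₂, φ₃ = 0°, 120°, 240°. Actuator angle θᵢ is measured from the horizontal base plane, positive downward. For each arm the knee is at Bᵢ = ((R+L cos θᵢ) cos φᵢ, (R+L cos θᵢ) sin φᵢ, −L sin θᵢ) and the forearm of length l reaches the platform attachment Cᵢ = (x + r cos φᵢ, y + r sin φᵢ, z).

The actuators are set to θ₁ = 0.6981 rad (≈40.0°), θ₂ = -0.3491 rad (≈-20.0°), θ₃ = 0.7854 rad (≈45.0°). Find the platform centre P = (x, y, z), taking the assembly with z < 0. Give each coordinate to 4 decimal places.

(-0.0444, 0.0971, -0.1948)

φ1=0.0°: virtual centre (0.2532, 0.0000, -0.1286), radius l
O2 = (0.2879·cos120.0°, 0.2879·sin120.0°, 0.0684) = (-0.1440, 0.2494, 0.0684)
φ3=240.0°: virtual centre (-0.1207, -0.2091, -0.1414), radius l
subtract pairs → two planes through P
plane₁₂: -0.7944x+0.4987y+0.3939z = 0.0069
det = 0.7051;  x = -0.0025+0.2154z,  y = 0.0100+-0.4468z
quadratic in z: (1.2460)z²+(0.1380)z+(-0.0204)=0, √Δ=0.3475 → z ∈ {-0.1948, 0.0841}; z = -0.1948 (taking z<0)
x = -0.0444, y = 0.0971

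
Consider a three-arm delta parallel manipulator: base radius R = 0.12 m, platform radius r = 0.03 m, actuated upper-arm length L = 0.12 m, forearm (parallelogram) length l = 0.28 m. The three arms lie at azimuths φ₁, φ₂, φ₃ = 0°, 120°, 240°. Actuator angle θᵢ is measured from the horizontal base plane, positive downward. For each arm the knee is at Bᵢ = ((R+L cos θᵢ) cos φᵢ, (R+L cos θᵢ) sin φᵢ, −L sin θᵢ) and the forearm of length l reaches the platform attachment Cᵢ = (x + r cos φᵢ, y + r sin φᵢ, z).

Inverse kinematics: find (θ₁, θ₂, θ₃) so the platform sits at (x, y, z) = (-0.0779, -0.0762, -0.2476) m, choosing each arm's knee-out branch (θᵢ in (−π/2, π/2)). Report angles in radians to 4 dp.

θ₁ = 1.0470, θ₂ = 0.7853, θ₃ = -0.0873

rotate P by −φ1: (-0.0779, -0.0762, -0.2476)
  A cos θ + B sin θ = C:  0.1679·cos θ + -0.2476·sin θ = -0.1304
  γ=atan2(-0.2476,0.1679)=-0.9749;  ψ=arccos(-0.4360)=2.0219;  θ1=γ+ψ≈1.0470
arm 2 (φ=120.0°): x'=-0.0270, y'=0.1056
  A=0.1170, B=-0.2476, C=(l²−L²−A²−y'²−z²)/(2L)=-0.0923
  γ=atan2(-0.2476,0.1170)=-1.1292;  ψ=arccos(-0.3370)=1.9145;  θ2=γ+ψ≈0.7853
arm 3 (φ=240.0°): x'=0.1049, y'=-0.0294
  A=-0.0149, B=-0.2476, C=(l²−L²−A²−y'²−z²)/(2L)=0.0067
  γ=atan2(-0.2476,-0.0149)=-1.6311;  ψ=arccos(0.0270)=1.5438;  θ3=γ+ψ≈-0.0873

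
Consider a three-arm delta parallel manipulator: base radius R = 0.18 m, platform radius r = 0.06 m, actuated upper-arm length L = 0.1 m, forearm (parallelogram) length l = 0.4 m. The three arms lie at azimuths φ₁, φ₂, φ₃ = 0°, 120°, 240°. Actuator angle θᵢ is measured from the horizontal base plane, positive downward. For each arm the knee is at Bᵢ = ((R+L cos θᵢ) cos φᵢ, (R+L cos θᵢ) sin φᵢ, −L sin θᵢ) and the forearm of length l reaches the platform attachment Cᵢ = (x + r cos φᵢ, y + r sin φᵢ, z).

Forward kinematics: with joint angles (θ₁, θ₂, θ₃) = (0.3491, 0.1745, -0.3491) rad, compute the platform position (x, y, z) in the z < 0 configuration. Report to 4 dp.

arm 1 at φ=0.0°: (R−r)+L cos θ1 = 0.2140;  O1 = (0.2140, 0.0000, -0.0342)
φ2=120.0°: virtual centre (-0.1092, 0.1892, -0.0174), radius l
φ3=240.0°: virtual centre (-0.1070, -0.1853, 0.0342), radius l
subtract pairs → two planes through P
[-0.6464 0.3784 0.0337]·P = 0.0011;  [-0.6419 -0.3706 0.1368]·P = 0.0000
det = 0.4825;  x = -0.0008+0.1332z,  y = 0.0014+0.1385z
into |P−O₁|² = l²: 1.0369z² + 0.0116z + -0.1127 = 0;  Δ = 0.4675;  z = -0.3353 or 0.3241 → z<0 root = -0.3353
x = -0.0455, y = -0.0450

(-0.0455, -0.0450, -0.3353)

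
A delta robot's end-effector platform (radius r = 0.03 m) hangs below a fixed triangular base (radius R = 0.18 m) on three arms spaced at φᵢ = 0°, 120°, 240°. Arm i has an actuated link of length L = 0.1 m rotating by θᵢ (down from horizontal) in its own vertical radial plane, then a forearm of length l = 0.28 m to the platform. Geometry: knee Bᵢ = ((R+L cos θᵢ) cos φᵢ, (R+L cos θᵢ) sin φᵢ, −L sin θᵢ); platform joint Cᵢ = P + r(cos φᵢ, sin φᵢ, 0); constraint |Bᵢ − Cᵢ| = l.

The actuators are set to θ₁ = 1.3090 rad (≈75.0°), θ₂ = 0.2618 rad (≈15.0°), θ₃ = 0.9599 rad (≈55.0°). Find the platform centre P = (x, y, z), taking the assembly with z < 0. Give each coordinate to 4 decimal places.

(-0.0594, 0.0464, -0.2412)

arm 1 at φ=0.0°: e+L cos θ1 = 0.1759;  O1 = (0.1759, 0.0000, -0.0966)
arm 2 at φ=120.0°: e+L cos θ2 = 0.2466;  O2 = (-0.1233, 0.2136, -0.0259)
arm 3 at φ=240.0°: e+L cos θ3 = 0.2074;  O3 = (-0.1037, -0.1796, -0.0819)
eliminate P² terms by subtracting sphere 1 from 2 and 3
linear system: -0.5984x+0.4271y = 0.0212−0.1414z; -0.5591x+-0.3592y = 0.0094−0.0294z
det = 0.4537;  x = -0.0257+0.1396z,  y = 0.0137+-0.1356z
sphere 1 gives Az²+Bz+C=0 with A=1.0379, B=0.1332, C=-0.0283;  B²−4AC=0.1350;  roots -0.2412, 0.1129;  negative root z = -0.2412
x = -0.0594, y = 0.0464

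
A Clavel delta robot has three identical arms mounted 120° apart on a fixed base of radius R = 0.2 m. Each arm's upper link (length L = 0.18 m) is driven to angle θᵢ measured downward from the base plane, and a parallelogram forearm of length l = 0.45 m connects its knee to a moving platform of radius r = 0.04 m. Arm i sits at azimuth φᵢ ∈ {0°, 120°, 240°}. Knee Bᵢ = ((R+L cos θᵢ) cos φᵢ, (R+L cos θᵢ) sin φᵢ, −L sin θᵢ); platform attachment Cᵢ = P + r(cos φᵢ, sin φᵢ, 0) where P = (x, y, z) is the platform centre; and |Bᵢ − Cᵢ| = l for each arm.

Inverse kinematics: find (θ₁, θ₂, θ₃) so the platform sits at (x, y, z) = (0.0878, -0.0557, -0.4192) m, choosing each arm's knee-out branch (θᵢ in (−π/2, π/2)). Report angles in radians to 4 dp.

rotate P by −φ1: (0.0878, -0.0557, -0.4192)
  A cos θ + B sin θ = C:  0.0722·cos θ + -0.4192·sin θ = -0.0387
  γ=atan2(-0.4192,0.0722)=-1.4002;  ψ=arccos(-0.0911)=1.6620;  θ1=γ+ψ≈0.2617
φ2=120.0° → target in arm frame (-0.0921, -0.0482)
  A cos θ + B sin θ = C:  0.2521·cos θ + -0.4192·sin θ = -0.1987
  θ2 = atan2(B,A) + arccos(C/0.4892) = 0.9597
rotate P by −φ3: (0.0043, 0.1039, -0.4192)
  A=0.1557, B=-0.4192, C=(l²−L²−A²−y'²−z²)/(2L)=-0.1129
  √(A²+B²)=0.4472;  θ3 = -1.2152+1.8261 ≈ 0.6108

θ₁ = 0.2617, θ₂ = 0.9597, θ₃ = 0.6108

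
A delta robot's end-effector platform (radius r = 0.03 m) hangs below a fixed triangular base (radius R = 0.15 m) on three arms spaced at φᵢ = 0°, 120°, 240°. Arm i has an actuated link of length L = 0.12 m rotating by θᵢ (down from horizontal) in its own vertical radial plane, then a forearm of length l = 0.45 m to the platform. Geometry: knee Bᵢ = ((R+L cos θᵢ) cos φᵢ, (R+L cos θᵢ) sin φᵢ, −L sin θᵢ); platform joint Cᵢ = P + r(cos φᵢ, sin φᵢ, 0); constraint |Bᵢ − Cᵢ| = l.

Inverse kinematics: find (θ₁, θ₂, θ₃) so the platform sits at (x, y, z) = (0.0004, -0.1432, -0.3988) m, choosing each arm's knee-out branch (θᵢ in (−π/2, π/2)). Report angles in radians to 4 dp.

rotate P by −φ1: (0.0004, -0.1432, -0.3988)
  A=0.1196, B=-0.3988, C=(l²−L²−A²−y'²−z²)/(2L)=-0.0240
  γ=atan2(-0.3988,0.1196)=-1.2794;  ψ=arccos(-0.0576)=1.6284;  θ1=γ+ψ≈0.3490
φ2=120.0° → target in arm frame (-0.1242, 0.0713)
  e−x'=0.2442;  (l²−L²−(e−x')²−y'²−z²)/2L = -0.1486
  γ=atan2(-0.3988,0.2442)=-1.0213;  ψ=arccos(-0.3177)=1.8941;  θ2=γ+ψ≈0.8728
φ3=240.0° → target in arm frame (0.1238, 0.0719)
  e−x'=-0.0038;  (l²−L²−(e−x')²−y'²−z²)/2L = 0.0994
  √(A²+B²)=0.3988;  θ3 = -1.5804+1.3188 ≈ -0.2616

θ₁ = 0.3490, θ₂ = 0.8728, θ₃ = -0.2616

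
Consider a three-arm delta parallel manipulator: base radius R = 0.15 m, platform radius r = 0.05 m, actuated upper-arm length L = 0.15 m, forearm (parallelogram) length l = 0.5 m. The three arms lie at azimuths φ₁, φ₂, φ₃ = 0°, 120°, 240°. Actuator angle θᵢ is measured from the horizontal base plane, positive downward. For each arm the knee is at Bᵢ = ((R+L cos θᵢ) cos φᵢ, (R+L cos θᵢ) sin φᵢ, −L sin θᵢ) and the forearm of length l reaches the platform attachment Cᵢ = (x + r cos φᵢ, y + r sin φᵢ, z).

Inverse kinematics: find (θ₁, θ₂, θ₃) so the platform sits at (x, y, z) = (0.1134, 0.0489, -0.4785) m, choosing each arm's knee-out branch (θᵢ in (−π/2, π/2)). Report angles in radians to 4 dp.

rotate P by −φ1: (0.1134, 0.0489, -0.4785)
  A cos θ + B sin θ = C:  -0.0134·cos θ + -0.4785·sin θ = -0.0134
  γ=atan2(-0.4785,-0.0134)=-1.5988;  ψ=arccos(-0.0281)=1.5989;  θ1=γ+ψ≈0.0001
φ2=120.0° → target in arm frame (-0.0144, -0.1227)
  e−x'=0.1144;  (l²−L²−(e−x')²−y'²−z²)/2L = -0.0986
  √(A²+B²)=0.4920;  θ2 = -1.3362+1.7726 ≈ 0.4364
arm 3 (φ=240.0°): x'=-0.0990, y'=0.0738
  e−x'=0.1990;  (l²−L²−(e−x')²−y'²−z²)/2L = -0.1551
  θ3 = atan2(B,A) + arccos(C/0.5182) = 0.6981

θ₁ = 0.0001, θ₂ = 0.4364, θ₃ = 0.6981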